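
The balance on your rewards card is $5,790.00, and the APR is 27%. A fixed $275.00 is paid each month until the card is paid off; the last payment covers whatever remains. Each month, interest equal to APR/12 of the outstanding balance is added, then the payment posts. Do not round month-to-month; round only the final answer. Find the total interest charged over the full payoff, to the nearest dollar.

$2,144

Monthly rate r = 27%/12 = 2.25% = 0.0225.
Payoff takes n = ⌈−ln(1 − rB₀/P)/ln(1+r)⌉ = ⌈28.850⌉ = 29 payments; the last is $234.21.
Total paid = 28·$275.00 + $234.21 = $7,934.21.
Total interest = total paid − principal = $7,934.21 − $5,790.00 = $2,144.21.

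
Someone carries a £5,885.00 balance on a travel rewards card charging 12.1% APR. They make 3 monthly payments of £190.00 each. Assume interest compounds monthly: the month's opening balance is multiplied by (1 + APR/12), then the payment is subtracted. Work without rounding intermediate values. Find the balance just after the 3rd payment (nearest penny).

Monthly rate r = 12.1%/12 = 1.00833% = 0.0100833.
Each month: B ← B·(1+r) − £190.00.
Month 1: interest £59.34; balance after payment £5,754.34.
Month 2: interest £58.02; balance after payment £5,622.36.
Month 3: interest £56.69; balance after payment £5,489.06.

£5,489.06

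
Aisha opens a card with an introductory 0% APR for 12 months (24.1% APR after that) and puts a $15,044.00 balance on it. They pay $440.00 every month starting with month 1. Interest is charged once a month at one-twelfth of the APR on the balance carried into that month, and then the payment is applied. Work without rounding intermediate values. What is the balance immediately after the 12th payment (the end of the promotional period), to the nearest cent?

Promo months 1–12 at r₀ = 0%/12 = 0; months 13+ at r₁ = 24.1%/12 = 0.0200833.
After month 12 (no interest yet): B = $15,044.00 − 12·$440.00 = $9,764.00.

$9,764.00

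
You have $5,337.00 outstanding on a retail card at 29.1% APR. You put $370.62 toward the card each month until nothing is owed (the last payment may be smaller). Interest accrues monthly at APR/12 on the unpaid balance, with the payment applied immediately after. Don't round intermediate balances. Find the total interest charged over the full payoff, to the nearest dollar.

$1,308

Monthly rate r = 29.1%/12 = 2.425% = 0.02425.
Payoff takes n = ⌈−ln(1 − rB₀/P)/ln(1+r)⌉ = ⌈17.928⌉ = 18 payments; the last is $344.14.
Total paid = 17·$370.62 + $344.14 = $6,644.68.
Total interest = total paid − principal = $6,644.68 − $5,337.00 = $1,307.68.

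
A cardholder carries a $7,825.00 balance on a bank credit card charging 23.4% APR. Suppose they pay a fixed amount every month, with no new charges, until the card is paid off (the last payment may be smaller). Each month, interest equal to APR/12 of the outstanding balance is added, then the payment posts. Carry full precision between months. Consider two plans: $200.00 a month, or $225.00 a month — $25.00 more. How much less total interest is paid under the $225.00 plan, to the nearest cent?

Monthly rate r = 23.4%/12 = 1.95% = 0.0195.
At $200.00/mo: n = ⌈−ln(1 − rB₀/P)/ln(1+r)⌉ = 75 payments (last $107.36); total interest = total paid − $7,825.00 = $7,082.36.
At $225.00/mo: 59 payments (last $158.99); total interest $5,383.99.
Interest saved = $7,082.36 − $5,383.99 = $1,698.37.

$1,698.37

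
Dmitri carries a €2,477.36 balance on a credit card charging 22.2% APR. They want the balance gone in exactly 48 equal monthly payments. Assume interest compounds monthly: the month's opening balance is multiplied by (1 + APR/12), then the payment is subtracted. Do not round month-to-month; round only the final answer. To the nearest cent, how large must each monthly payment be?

€78.32

Monthly rate r = 22.2%/12 = 1.85% = 0.0185.
Level-payment amortization: P = B₀·r / (1 − (1+r)^(−n)) = 2477.36·0.0185 / (1 − 1.0185^(−48)).
Denominator 1 − (1+r)^(−48) = 0.585169768.
P = 45.8312 / 0.585169768 ≈ 78.32.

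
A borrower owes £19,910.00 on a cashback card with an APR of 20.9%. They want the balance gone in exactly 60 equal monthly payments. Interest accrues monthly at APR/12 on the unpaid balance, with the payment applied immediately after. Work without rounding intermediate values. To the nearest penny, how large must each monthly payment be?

£537.51

Monthly rate r = 20.9%/12 = 1.74167% = 0.0174167.
Level-payment amortization: P = B₀·r / (1 − (1+r)^(−n)) = 19910.00·0.0174167 / (1 − 1.01742^(−60)).
Denominator 1 − (1+r)^(−60) = 0.645130121.
P = 346.766 / 0.645130121 ≈ 537.51.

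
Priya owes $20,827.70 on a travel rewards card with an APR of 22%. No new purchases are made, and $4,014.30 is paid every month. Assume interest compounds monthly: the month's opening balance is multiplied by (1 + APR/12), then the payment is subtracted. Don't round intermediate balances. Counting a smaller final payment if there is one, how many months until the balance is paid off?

6 payments

Monthly rate r = 22%/12 = 1.83333% = 0.0183333.
Recurrence: B ← B·(1+r) − $4,014.30.
Month 1: interest $381.84; balance after payment $17,195.24.
Month 2: interest $315.25; balance after payment $13,496.19.
Month 3: interest $247.43; balance after payment $9,729.32.
Month 4: interest $178.37; balance after payment $5,893.39.
Month 5: interest $108.05; balance after payment $1,987.13.
Month 6: interest $36.43; balance after payment $0.00.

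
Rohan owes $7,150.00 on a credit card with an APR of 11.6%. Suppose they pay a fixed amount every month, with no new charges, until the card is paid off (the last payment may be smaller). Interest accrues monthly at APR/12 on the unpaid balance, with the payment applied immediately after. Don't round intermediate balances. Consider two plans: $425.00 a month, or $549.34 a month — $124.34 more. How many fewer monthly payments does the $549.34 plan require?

5 fewer payments

Monthly rate r = 11.6%/12 = 0.966667% = 0.00966667.
At $425.00/mo: n = ⌈−ln(1 − rB₀/P)/ln(1+r)⌉ = 19 payments (last $191.43); total interest = total paid − $7,150.00 = $691.43.
At $549.34/mo: 14 payments (last $537.00); total interest $528.42.
Payments saved = 19 − 14 = 5.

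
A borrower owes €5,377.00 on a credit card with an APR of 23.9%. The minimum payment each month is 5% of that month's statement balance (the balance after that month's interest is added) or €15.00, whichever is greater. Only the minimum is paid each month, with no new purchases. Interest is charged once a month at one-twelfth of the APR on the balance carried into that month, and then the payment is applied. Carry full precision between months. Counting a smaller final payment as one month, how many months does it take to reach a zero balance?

Monthly rate r = 23.9%/12 = 1.99167% = 0.0199167.
While 5% of the post-interest balance exceeds €15.00, each month B ← (B·(1+r))·(1 − 0.05), i.e. B shrinks by the factor (1+r)·0.95 = 0.96892.
This holds for months 1–93. Entering month 94 the balance is €285.33; 5% of the post-interest balance is now below €15.00, so the flat €15.00 minimum applies from here.
From month 94 a fixed €15.00 at rate r clears €285.33 in 25 more payments. Total: 93 + 25 = 118 months.

118 months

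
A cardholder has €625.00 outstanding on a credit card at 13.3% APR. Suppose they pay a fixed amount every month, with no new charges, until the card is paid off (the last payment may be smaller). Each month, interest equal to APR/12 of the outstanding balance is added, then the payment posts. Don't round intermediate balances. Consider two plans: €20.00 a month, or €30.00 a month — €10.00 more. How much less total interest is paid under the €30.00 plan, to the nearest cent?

€56.95

Monthly rate r = 13.3%/12 = 1.10833% = 0.0110833.
At €20.00/mo: n = ⌈−ln(1 − rB₀/P)/ln(1+r)⌉ = 39 payments (last €11.53); total interest = total paid − €625.00 = €146.53.
At €30.00/mo: 24 payments (last €24.58); total interest €89.58.
Interest saved = €146.53 − €89.58 = €56.95.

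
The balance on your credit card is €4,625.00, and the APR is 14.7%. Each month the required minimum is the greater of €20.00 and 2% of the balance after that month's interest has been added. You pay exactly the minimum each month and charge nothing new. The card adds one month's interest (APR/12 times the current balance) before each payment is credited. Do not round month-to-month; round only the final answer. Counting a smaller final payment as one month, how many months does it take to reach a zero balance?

269 months

Monthly rate r = 14.7%/12 = 1.225% = 0.01225.
While 2% of the post-interest balance exceeds €20.00, each month B ← (B·(1+r))·(1 − 0.02), i.e. B shrinks by the factor (1+r)·0.98 = 0.99201.
This holds for months 1–193. Entering month 194 the balance is €982.40; 2% of the post-interest balance is now below €20.00, so the flat €20.00 minimum applies from here.
From month 194 a fixed €20.00 at rate r clears €982.40 in 76 more payments. Total: 193 + 76 = 269 months.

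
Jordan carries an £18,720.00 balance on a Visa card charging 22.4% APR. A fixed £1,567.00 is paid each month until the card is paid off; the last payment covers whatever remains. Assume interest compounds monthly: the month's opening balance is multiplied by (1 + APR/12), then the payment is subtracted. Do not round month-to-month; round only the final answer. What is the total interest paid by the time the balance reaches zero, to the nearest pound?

£2,661

Monthly rate r = 22.4%/12 = 1.86667% = 0.0186667.
Payoff takes n = ⌈−ln(1 − rB₀/P)/ln(1+r)⌉ = ⌈13.643⌉ = 14 payments; the last is £1,010.27.
Total paid = 13·£1,567.00 + £1,010.27 = £21,381.27.
Total interest = total paid − principal = £21,381.27 − £18,720.00 = £2,661.27.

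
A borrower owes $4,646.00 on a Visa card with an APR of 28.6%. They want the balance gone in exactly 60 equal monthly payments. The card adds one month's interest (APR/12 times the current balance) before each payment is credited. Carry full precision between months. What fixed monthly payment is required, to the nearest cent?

$146.34

Monthly rate r = 28.6%/12 = 2.38333% = 0.0238333.
Level-payment amortization: P = B₀·r / (1 − (1+r)^(−n)) = 4646.00·0.0238333 / (1 − 1.02383^(−60)).
Denominator 1 − (1+r)^(−60) = 0.756642854.
P = 110.73 / 0.756642854 ≈ 146.34.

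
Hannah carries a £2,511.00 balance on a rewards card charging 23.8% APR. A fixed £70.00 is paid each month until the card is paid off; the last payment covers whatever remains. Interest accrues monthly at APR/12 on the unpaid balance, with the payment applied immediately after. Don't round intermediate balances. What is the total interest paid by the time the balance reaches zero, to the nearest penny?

Monthly rate r = 23.8%/12 = 1.98333% = 0.0198333.
Payoff takes n = ⌈−ln(1 − rB₀/P)/ln(1+r)⌉ = ⌈63.286⌉ = 64 payments; the last is £20.16.
Total paid = 63·£70.00 + £20.16 = £4,430.16.
Total interest = total paid − principal = £4,430.16 − £2,511.00 = £1,919.16.

£1,919.16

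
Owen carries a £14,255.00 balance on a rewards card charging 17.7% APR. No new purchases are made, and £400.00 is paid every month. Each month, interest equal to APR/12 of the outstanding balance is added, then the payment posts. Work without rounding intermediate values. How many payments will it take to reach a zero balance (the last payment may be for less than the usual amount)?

51 payments

Monthly rate r = 17.7%/12 = 1.475% = 0.01475.
Recurrence: B ← B·(1+r) − £400.00.
Month 1: interest £210.26; balance after payment £14,065.26.
Month 2: interest £207.46; balance after payment £13,872.72.
Closed form: n = −ln(1 − rB₀/P)/ln(1+r) = −ln(0.47435)/ln(1.01475) ≈ 50.936, so the balance reaches zero during payment 51.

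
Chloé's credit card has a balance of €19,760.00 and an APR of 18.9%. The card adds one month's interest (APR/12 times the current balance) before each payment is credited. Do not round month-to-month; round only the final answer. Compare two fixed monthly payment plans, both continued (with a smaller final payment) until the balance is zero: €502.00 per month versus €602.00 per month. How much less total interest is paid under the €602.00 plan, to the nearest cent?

€3,045.44

Monthly rate r = 18.9%/12 = 1.575% = 0.01575.
At €502.00/mo: n = ⌈−ln(1 − rB₀/P)/ln(1+r)⌉ = 62 payments (last €457.01); total interest = total paid − €19,760.00 = €11,319.01.
At €602.00/mo: 47 payments (last €341.57); total interest €8,273.57.
Interest saved = €11,319.01 − €8,273.57 = €3,045.44.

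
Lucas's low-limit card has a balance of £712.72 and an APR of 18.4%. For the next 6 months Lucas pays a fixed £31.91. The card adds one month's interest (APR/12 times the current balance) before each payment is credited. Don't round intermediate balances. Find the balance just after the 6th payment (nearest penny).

Monthly rate r = 18.4%/12 = 1.53333% = 0.0153333.
Each month: B ← B·(1+r) − £31.91.
Month 1: interest £10.93; balance after payment £691.74.
Month 2: interest £10.61; balance after payment £670.44.
Month 3: interest £10.28; balance after payment £648.81.
Month 4: interest £9.95; balance after payment £626.84.
Month 5: interest £9.61; balance after payment £604.54.
Month 6: interest £9.27; balance after payment £581.90.

£581.90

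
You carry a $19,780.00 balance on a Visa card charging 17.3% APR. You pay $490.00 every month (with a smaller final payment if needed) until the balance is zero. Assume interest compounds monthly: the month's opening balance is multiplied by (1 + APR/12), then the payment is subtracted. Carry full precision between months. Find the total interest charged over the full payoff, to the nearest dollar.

Monthly rate r = 17.3%/12 = 1.44167% = 0.0144167.
Payoff takes n = ⌈−ln(1 − rB₀/P)/ln(1+r)⌉ = ⌈60.933⌉ = 61 payments; the last is $457.58.
Total paid = 60·$490.00 + $457.58 = $29,857.58.
Total interest = total paid − principal = $29,857.58 − $19,780.00 = $10,077.58.

$10,078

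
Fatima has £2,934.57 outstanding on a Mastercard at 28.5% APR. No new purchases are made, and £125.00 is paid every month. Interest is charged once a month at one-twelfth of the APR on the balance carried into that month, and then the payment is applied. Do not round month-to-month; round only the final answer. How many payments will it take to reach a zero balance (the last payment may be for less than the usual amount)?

Monthly rate r = 28.5%/12 = 2.375% = 0.02375.
Recurrence: B ← B·(1+r) − £125.00.
Month 1: interest £69.70; balance after payment £2,879.27.
Month 2: interest £68.38; balance after payment £2,822.65.
Closed form: n = −ln(1 − rB₀/P)/ln(1+r) = −ln(0.44243)/ln(1.02375) ≈ 34.742, so the balance reaches zero during payment 35.

35 months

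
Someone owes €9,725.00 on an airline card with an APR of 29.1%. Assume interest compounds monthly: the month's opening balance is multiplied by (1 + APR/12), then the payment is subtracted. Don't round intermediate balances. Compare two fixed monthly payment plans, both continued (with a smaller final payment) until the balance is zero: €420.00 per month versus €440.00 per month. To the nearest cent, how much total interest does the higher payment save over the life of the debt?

€351.76

Monthly rate r = 29.1%/12 = 2.425% = 0.02425.
At €420.00/mo: n = ⌈−ln(1 − rB₀/P)/ln(1+r)⌉ = 35 payments (last €171.96); total interest = total paid − €9,725.00 = €4,726.96.
At €440.00/mo: 33 payments (last €20.20); total interest €4,375.20.
Interest saved = €4,726.96 − €4,375.20 = €351.76.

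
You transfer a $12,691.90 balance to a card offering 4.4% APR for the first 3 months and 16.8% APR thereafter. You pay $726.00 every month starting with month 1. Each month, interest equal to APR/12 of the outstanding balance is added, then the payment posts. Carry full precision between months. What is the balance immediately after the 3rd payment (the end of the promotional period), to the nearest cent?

$10,646.03

Promo months 1–3 at r₀ = 4.4%/12 = 0.00366667; months 4+ at r₁ = 16.8%/12 = 0.014.
After month 3: iterate B ← B·(1+r₀) − $726.00 for 3 months → $10,646.03.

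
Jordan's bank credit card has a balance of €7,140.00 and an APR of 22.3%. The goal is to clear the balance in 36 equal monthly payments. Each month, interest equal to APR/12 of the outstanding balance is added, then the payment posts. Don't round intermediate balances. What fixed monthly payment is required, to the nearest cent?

Monthly rate r = 22.3%/12 = 1.85833% = 0.0185833.
Level-payment amortization: P = B₀·r / (1 − (1+r)^(−n)) = 7140.00·0.0185833 / (1 − 1.01858^(−36)).
Denominator 1 − (1+r)^(−36) = 0.48462466.
P = 132.685 / 0.48462466 ≈ 273.79.

€273.79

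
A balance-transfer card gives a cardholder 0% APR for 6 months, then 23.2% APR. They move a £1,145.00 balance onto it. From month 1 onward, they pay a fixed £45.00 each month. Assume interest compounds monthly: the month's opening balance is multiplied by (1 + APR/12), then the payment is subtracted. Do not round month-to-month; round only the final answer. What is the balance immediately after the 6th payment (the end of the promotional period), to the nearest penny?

£875.00

Promo months 1–6 at r₀ = 0%/12 = 0; months 7+ at r₁ = 23.2%/12 = 0.0193333.
After month 6 (no interest yet): B = £1,145.00 − 6·£45.00 = £875.00.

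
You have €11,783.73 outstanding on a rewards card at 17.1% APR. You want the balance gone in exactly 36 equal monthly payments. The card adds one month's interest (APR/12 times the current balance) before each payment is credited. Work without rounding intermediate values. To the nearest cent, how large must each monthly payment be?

Monthly rate r = 17.1%/12 = 1.425% = 0.01425.
Level-payment amortization: P = B₀·r / (1 − (1+r)^(−n)) = 11783.73·0.01425 / (1 − 1.01425^(−36)).
Denominator 1 − (1+r)^(−36) = 0.399131537.
P = 167.918 / 0.399131537 ≈ 420.71.

€420.71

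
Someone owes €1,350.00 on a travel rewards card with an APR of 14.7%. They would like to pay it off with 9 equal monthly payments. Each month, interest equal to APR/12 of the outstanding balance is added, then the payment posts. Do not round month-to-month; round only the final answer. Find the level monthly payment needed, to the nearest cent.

Monthly rate r = 14.7%/12 = 1.225% = 0.01225.
Level-payment amortization: P = B₀·r / (1 − (1+r)^(−n)) = 1350.00·0.01225 / (1 − 1.01225^(−9)).
Denominator 1 − (1+r)^(−9) = 0.1037897.
P = 16.5375 / 0.1037897 ≈ 159.34.

€159.34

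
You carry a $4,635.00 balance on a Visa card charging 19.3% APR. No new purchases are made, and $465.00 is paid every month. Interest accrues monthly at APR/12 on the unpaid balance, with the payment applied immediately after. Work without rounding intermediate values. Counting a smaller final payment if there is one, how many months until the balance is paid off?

Monthly rate r = 19.3%/12 = 1.60833% = 0.0160833.
Recurrence: B ← B·(1+r) − $465.00.
Month 1: interest $74.55; balance after payment $4,244.55.
Month 2: interest $68.27; balance after payment $3,847.81.
Closed form: n = −ln(1 − rB₀/P)/ln(1+r) = −ln(0.83969)/ln(1.01608) ≈ 10.951, so the balance reaches zero during payment 11.

11 months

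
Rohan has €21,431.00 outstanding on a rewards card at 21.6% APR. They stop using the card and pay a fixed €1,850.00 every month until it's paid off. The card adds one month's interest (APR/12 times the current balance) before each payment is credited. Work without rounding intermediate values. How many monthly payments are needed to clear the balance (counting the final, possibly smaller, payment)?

14 payments

Monthly rate r = 21.6%/12 = 1.8% = 0.018.
Recurrence: B ← B·(1+r) − €1,850.00.
Month 1: interest €385.76; balance after payment €19,966.76.
Month 2: interest €359.40; balance after payment €18,476.16.
Closed form: n = −ln(1 − rB₀/P)/ln(1+r) = −ln(0.79148)/ln(1.018) ≈ 13.108, so the balance reaches zero during payment 14.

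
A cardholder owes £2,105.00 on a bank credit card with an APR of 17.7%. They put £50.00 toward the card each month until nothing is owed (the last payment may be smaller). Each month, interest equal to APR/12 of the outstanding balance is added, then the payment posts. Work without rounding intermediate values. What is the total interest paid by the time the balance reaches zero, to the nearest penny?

Monthly rate r = 17.7%/12 = 1.475% = 0.01475.
Payoff takes n = ⌈−ln(1 − rB₀/P)/ln(1+r)⌉ = ⌈66.257⌉ = 67 payments; the last is £12.92.
Total paid = 66·£50.00 + £12.92 = £3,312.92.
Total interest = total paid − principal = £3,312.92 − £2,105.00 = £1,207.92.

£1,207.92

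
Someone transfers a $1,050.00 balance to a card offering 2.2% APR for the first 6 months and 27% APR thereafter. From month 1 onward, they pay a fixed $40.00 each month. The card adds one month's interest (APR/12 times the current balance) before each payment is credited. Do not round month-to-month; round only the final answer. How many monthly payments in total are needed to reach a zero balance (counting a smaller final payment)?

Promo months 1–6 at r₀ = 2.2%/12 = 0.00183333; months 7+ at r₁ = 27%/12 = 0.0225.
After month 6: iterate B ← B·(1+r₀) − $40.00 for 6 months → $820.50.
Then at r₁ with $40.00/mo: n₂ = −ln(1 − r₁·B/P)/ln(1+r₁) ≈ 27.82 → 28 more payments.

34 payments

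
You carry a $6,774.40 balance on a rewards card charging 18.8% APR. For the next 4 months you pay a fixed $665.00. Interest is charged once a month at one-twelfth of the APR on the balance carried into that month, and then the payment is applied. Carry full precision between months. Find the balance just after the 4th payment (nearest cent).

Monthly rate r = 18.8%/12 = 1.56667% = 0.0156667.
Each month: B ← B·(1+r) − $665.00.
Month 1: interest $106.13; balance after payment $6,215.53.
Month 2: interest $97.38; balance after payment $5,647.91.
Month 3: interest $88.48; balance after payment $5,071.39.
Month 4: interest $79.45; balance after payment $4,485.84.

$4,485.84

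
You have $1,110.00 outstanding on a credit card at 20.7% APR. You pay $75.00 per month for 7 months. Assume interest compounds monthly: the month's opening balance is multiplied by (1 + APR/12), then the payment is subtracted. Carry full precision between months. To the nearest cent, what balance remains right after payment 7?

Monthly rate r = 20.7%/12 = 1.725% = 0.01725.
Each month: B ← B·(1+r) − $75.00.
Month 1: interest $19.15; balance after payment $1,054.15.
Month 2: interest $18.18; balance after payment $997.33.
Month 3: interest $17.20; balance after payment $939.54.
Month 4: interest $16.21; balance after payment $880.74.
Month 5: interest $15.19; balance after payment $820.94.
Month 6: interest $14.16; balance after payment $760.10.
Month 7: interest $13.11; balance after payment $698.21.

$698.21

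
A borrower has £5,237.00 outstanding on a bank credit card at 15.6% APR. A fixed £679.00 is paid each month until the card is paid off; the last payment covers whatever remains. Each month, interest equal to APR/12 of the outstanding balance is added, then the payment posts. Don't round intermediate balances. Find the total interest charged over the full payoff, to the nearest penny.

£317.97

Monthly rate r = 15.6%/12 = 1.3% = 0.013.
Payoff takes n = ⌈−ln(1 − rB₀/P)/ln(1+r)⌉ = ⌈8.180⌉ = 9 payments; the last is £122.97.
Total paid = 8·£679.00 + £122.97 = £5,554.97.
Total interest = total paid − principal = £5,554.97 − £5,237.00 = £317.97.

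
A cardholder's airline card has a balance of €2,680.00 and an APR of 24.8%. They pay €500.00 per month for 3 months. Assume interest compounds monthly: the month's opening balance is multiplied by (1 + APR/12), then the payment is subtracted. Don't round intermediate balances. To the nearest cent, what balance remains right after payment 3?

€1,318.40

Monthly rate r = 24.8%/12 = 2.06667% = 0.0206667.
Each month: B ← B·(1+r) − €500.00.
Month 1: interest €55.39; balance after payment €2,235.39.
Month 2: interest €46.20; balance after payment €1,781.58.
Month 3: interest €36.82; balance after payment €1,318.40.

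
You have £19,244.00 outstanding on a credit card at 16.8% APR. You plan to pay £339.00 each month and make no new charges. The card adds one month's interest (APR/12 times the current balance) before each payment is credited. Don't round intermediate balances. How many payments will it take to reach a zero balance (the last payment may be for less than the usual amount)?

114 payments

Monthly rate r = 16.8%/12 = 1.4% = 0.014.
Recurrence: B ← B·(1+r) − £339.00.
Month 1: interest £269.42; balance after payment £19,174.42.
Month 2: interest £268.44; balance after payment £19,103.86.
Closed form: n = −ln(1 − rB₀/P)/ln(1+r) = −ln(0.20526)/ln(1.014) ≈ 113.895, so the balance reaches zero during payment 114.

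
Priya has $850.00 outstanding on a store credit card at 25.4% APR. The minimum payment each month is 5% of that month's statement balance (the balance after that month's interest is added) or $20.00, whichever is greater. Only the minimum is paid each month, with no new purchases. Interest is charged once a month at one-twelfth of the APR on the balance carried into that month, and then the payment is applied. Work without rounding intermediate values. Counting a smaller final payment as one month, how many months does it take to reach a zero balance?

Monthly rate r = 25.4%/12 = 2.11667% = 0.0211667.
While 5% of the post-interest balance exceeds $20.00, each month B ← (B·(1+r))·(1 − 0.05), i.e. B shrinks by the factor (1+r)·0.95 = 0.97011.
This holds for months 1–26. Entering month 27 the balance is $386.14; 5% of the post-interest balance is now below $20.00, so the flat $20.00 minimum applies from here.
From month 27 a fixed $20.00 at rate r clears $386.14 in 26 more payments. Total: 26 + 26 = 52 months.

52 months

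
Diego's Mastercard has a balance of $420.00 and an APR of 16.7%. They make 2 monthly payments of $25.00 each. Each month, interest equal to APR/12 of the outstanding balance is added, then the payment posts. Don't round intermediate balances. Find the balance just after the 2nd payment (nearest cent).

$381.42

Monthly rate r = 16.7%/12 = 1.39167% = 0.0139167.
Each month: B ← B·(1+r) − $25.00.
Month 1: interest $5.84; balance after payment $400.85.
Month 2: interest $5.58; balance after payment $381.42.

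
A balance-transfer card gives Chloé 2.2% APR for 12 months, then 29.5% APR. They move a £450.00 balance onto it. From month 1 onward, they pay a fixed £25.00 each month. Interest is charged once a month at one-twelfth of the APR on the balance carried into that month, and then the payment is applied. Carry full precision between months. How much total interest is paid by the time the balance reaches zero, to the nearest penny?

Promo months 1–12 at r₀ = 2.2%/12 = 0.00183333; months 13+ at r₁ = 29.5%/12 = 0.0245833.
After month 12: iterate B ← B·(1+r₀) − £25.00 for 12 months → £156.96.
Then at r₁ with £25.00/mo: n₂ = −ln(1 − r₁·B/P)/ln(1+r₁) ≈ 6.90 → 7 more payments.
Total paid = 18·£25.00 + £22.59 = £472.59; interest = £472.59 − £450.00 = £22.59.

£22.59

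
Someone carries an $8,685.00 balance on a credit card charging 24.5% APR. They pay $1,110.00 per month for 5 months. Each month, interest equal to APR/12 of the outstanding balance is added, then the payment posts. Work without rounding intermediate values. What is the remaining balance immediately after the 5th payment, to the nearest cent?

Monthly rate r = 24.5%/12 = 2.04167% = 0.0204167.
Each month: B ← B·(1+r) − $1,110.00.
Month 1: interest $177.32; balance after payment $7,752.32.
Month 2: interest $158.28; balance after payment $6,800.60.
Month 3: interest $138.85; balance after payment $5,829.44.
Month 4: interest $119.02; balance after payment $4,838.46.
Month 5: interest $98.79; balance after payment $3,827.24.

$3,827.24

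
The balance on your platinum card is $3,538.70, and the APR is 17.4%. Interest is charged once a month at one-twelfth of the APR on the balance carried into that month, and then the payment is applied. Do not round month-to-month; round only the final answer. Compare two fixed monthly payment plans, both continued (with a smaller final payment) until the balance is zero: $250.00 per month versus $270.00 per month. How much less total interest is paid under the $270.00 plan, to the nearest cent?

Monthly rate r = 17.4%/12 = 1.45% = 0.0145.
At $250.00/mo: n = ⌈−ln(1 − rB₀/P)/ln(1+r)⌉ = 16 payments (last $239.42); total interest = total paid − $3,538.70 = $450.72.
At $270.00/mo: 15 payments (last $173.55); total interest $414.85.
Interest saved = $450.72 − $414.85 = $35.87.

$35.87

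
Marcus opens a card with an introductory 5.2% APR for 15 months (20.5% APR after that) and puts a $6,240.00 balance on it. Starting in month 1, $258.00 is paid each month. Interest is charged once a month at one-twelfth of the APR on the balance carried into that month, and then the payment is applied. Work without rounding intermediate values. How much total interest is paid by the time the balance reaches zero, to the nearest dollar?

Promo months 1–15 at r₀ = 5.2%/12 = 0.00433333; months 16+ at r₁ = 20.5%/12 = 0.0170833.
After month 15: iterate B ← B·(1+r₀) − $258.00 for 15 months → $2,668.51.
Then at r₁ with $258.00/mo: n₂ = −ln(1 − r₁·B/P)/ln(1+r₁) ≈ 11.48 → 12 more payments.
Total paid = 26·$258.00 + $123.89 = $6,831.89; interest = $6,831.89 − $6,240.00 = $591.89.

$592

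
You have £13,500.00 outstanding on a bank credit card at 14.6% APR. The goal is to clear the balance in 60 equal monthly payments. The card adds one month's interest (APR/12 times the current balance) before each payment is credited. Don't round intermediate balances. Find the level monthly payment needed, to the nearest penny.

£318.34

Monthly rate r = 14.6%/12 = 1.21667% = 0.0121667.
Level-payment amortization: P = B₀·r / (1 − (1+r)^(−n)) = 13500.00·0.0121667 / (1 − 1.01217^(−60)).
Denominator 1 − (1+r)^(−60) = 0.515963451.
P = 164.25 / 0.515963451 ≈ 318.34.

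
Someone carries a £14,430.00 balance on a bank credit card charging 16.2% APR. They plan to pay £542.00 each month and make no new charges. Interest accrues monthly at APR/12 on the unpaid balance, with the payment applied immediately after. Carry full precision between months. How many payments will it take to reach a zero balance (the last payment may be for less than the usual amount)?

34 months

Monthly rate r = 16.2%/12 = 1.35% = 0.0135.
Recurrence: B ← B·(1+r) − £542.00.
Month 1: interest £194.81; balance after payment £14,082.81.
Month 2: interest £190.12; balance after payment £13,730.92.
Closed form: n = −ln(1 − rB₀/P)/ln(1+r) = −ln(0.64058)/ln(1.0135) ≈ 33.213, so the balance reaches zero during payment 34.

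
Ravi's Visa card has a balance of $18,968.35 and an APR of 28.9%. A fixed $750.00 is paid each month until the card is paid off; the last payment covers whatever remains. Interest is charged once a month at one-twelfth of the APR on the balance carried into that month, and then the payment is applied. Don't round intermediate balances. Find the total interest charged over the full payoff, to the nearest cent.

$10,635.96

Monthly rate r = 28.9%/12 = 2.40833% = 0.0240833.
Payoff takes n = ⌈−ln(1 − rB₀/P)/ln(1+r)⌉ = ⌈39.469⌉ = 40 payments; the last is $354.31.
Total paid = 39·$750.00 + $354.31 = $29,604.31.
Total interest = total paid − principal = $29,604.31 − $18,968.35 = $10,635.96.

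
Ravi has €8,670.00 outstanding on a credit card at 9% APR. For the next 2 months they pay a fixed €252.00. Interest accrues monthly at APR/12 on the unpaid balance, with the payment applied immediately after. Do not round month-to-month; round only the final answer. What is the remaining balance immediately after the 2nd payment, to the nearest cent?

Monthly rate r = 9%/12 = 0.75% = 0.0075.
Each month: B ← B·(1+r) − €252.00.
Month 1: interest €65.02; balance after payment €8,483.02.
Month 2: interest €63.62; balance after payment €8,294.65.

€8,294.65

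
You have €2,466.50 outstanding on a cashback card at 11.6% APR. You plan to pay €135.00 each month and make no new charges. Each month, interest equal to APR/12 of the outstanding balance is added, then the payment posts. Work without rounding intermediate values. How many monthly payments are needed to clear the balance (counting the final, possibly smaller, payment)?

21 months

Monthly rate r = 11.6%/12 = 0.966667% = 0.00966667.
Recurrence: B ← B·(1+r) − €135.00.
Month 1: interest €23.84; balance after payment €2,355.34.
Month 2: interest €22.77; balance after payment €2,243.11.
Closed form: n = −ln(1 − rB₀/P)/ln(1+r) = −ln(0.82339)/ln(1.00967) ≈ 20.200, so the balance reaches zero during payment 21.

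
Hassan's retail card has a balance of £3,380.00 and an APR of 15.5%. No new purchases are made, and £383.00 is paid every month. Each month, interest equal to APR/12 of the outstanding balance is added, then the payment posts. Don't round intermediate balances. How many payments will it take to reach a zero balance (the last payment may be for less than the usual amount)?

Monthly rate r = 15.5%/12 = 1.29167% = 0.0129167.
Recurrence: B ← B·(1+r) − £383.00.
Month 1: interest £43.66; balance after payment £3,040.66.
Month 2: interest £39.28; balance after payment £2,696.93.
Closed form: n = −ln(1 − rB₀/P)/ln(1+r) = −ln(0.88601)/ln(1.01292) ≈ 9.430, so the balance reaches zero during payment 10.

10 months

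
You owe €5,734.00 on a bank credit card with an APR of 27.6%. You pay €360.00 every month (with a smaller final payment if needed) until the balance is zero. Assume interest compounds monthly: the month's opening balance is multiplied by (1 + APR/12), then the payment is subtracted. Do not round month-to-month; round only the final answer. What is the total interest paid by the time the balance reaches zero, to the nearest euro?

Monthly rate r = 27.6%/12 = 2.3% = 0.023.
Payoff takes n = ⌈−ln(1 − rB₀/P)/ln(1+r)⌉ = ⌈20.064⌉ = 21 payments; the last is €23.22.
Total paid = 20·€360.00 + €23.22 = €7,223.22.
Total interest = total paid − principal = €7,223.22 − €5,734.00 = €1,489.22.

€1,489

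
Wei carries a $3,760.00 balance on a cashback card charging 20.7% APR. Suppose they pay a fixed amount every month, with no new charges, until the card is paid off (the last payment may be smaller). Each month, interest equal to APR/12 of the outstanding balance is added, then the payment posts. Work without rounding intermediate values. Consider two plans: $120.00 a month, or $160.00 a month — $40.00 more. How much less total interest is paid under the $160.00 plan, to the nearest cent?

$592.93

Monthly rate r = 20.7%/12 = 1.725% = 0.01725.
At $120.00/mo: n = ⌈−ln(1 − rB₀/P)/ln(1+r)⌉ = 46 payments (last $56.28); total interest = total paid − $3,760.00 = $1,696.28.
At $160.00/mo: 31 payments (last $63.35); total interest $1,103.35.
Interest saved = $1,696.28 − $1,103.35 = $592.93.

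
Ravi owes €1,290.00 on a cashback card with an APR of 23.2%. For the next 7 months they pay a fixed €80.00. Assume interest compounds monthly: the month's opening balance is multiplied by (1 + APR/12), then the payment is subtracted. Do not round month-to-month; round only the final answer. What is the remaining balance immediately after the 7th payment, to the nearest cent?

Monthly rate r = 23.2%/12 = 1.93333% = 0.0193333.
Each month: B ← B·(1+r) − €80.00.
Month 1: interest €24.94; balance after payment €1,234.94.
Month 2: interest €23.88; balance after payment €1,178.82.
Month 3: interest €22.79; balance after payment €1,121.61.
Month 4: interest €21.68; balance after payment €1,063.29.
Month 5: interest €20.56; balance after payment €1,003.85.
Month 6: interest €19.41; balance after payment €943.25.
Month 7: interest €18.24; balance after payment €881.49.

€881.49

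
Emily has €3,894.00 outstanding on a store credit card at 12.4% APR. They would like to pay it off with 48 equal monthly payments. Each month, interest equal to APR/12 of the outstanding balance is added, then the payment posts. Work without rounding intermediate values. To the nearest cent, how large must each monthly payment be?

€103.31

Monthly rate r = 12.4%/12 = 1.03333% = 0.0103333.
Level-payment amortization: P = B₀·r / (1 − (1+r)^(−n)) = 3894.00·0.0103333 / (1 − 1.01033^(−48)).
Denominator 1 − (1+r)^(−48) = 0.389486487.
P = 40.238 / 0.389486487 ≈ 103.31.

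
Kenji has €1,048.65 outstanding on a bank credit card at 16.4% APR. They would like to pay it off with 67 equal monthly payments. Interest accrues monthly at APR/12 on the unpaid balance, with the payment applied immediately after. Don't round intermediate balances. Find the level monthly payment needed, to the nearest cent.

Monthly rate r = 16.4%/12 = 1.36667% = 0.0136667.
Level-payment amortization: P = B₀·r / (1 − (1+r)^(−n)) = 1048.65·0.0136667 / (1 − 1.01367^(−67)).
Denominator 1 − (1+r)^(−67) = 0.597260787.
P = 14.3316 / 0.597260787 ≈ 24.00.

€24.00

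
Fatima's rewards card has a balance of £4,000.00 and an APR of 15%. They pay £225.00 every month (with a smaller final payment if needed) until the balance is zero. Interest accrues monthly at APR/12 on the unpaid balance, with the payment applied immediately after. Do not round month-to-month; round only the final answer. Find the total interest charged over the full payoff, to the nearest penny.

Monthly rate r = 15%/12 = 1.25% = 0.0125.
Payoff takes n = ⌈−ln(1 − rB₀/P)/ln(1+r)⌉ = ⌈20.231⌉ = 21 payments; the last is £52.12.
Total paid = 20·£225.00 + £52.12 = £4,552.12.
Total interest = total paid − principal = £4,552.12 − £4,000.00 = £552.12.

£552.12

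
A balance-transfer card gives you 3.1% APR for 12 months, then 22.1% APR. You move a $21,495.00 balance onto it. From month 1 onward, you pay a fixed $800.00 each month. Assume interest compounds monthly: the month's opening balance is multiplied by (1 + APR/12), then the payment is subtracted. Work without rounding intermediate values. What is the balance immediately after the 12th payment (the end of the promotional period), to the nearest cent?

Promo months 1–12 at r₀ = 3.1%/12 = 0.00258333; months 13+ at r₁ = 22.1%/12 = 0.0184167.
After month 12: iterate B ← B·(1+r₀) − $800.00 for 12 months → $12,433.31.

$12,433.31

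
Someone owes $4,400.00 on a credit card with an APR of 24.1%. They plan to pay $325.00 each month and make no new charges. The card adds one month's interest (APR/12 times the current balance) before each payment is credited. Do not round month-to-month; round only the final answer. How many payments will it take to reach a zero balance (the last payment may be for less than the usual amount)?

16 payments

Monthly rate r = 24.1%/12 = 2.00833% = 0.0200833.
Recurrence: B ← B·(1+r) − $325.00.
Month 1: interest $88.37; balance after payment $4,163.37.
Month 2: interest $83.61; balance after payment $3,921.98.
Closed form: n = −ln(1 − rB₀/P)/ln(1+r) = −ln(0.7281)/ln(1.02008) ≈ 15.958, so the balance reaches zero during payment 16.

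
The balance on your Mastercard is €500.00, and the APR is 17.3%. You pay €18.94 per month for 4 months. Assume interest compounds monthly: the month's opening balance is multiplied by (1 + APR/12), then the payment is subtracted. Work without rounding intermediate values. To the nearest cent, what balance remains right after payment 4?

Monthly rate r = 17.3%/12 = 1.44167% = 0.0144167.
Each month: B ← B·(1+r) − €18.94.
Month 1: interest €7.21; balance after payment €488.27.
Month 2: interest €7.04; balance after payment €476.37.
Month 3: interest €6.87; balance after payment €464.30.
Month 4: interest €6.69; balance after payment €452.05.

€452.05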